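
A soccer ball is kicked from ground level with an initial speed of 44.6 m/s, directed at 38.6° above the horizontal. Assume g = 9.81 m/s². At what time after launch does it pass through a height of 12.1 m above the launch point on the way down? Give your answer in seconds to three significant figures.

5.20 s

Components: vₓ = 44.60 cos 38.6° = 34.86 m/s, v_y0 = 44.60 sin 38.6° = 27.83 m/s.
Set y = v_y0 t − ½ g t² = 12.1: 4.905 t² − 27.83 t + 12.1 = 0.
t = [27.83 ± √(27.83² − 2·9.81·12.1)] / 9.81 = (27.83 ± 23.17) / 9.81, so t = 0.4746 s or t = 5.198 s.
The descending-branch root is 5.198 s.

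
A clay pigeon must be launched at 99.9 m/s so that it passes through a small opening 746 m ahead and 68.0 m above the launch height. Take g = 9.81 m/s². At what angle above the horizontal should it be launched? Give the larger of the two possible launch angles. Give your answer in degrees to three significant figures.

65.0°

Trajectory: y = x tanθ − g x² (1 + tan²θ)/(2v₀²). With x = 746, y = 68.0, v₀ = 99.9, g = 9.81:
273.5 tan²θ − 746 tanθ + (341.5) = 0.
tanθ = [746 ± √(746² − 4 × 273.5 × (341.5))] / (2 × 273.5) = (746 ± 427.6) / 547.0, giving tanθ = 0.5820 or 2.145.
θ = 30.20° or 65.01°; the larger is 65.01°.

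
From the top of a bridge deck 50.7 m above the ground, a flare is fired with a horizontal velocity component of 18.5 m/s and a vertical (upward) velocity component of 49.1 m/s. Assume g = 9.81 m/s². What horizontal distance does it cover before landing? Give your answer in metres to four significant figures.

Vertical motion (up positive, ground at y = 0): 4.905 t² − (49.10) t − 50.7 = 0, so t = (49.10 + √(49.10² + 2·9.81·50.7)) / 9.81 = (49.10 + 58.36) / 9.81 = 10.95 s.
Horizontal distance: R = vₓ t = 18.50 × 10.95 = 202.6 m.

202.6 m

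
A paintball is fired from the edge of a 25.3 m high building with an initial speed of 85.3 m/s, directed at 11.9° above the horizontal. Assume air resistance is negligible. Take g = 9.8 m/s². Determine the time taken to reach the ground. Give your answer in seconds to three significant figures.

4.69 s

Resolve: vₓ = 85.30 cos 11.9° = 83.47 m/s and v_y0 = 85.30 sin 11.9° = 17.59 m/s.
Vertical motion (up positive, ground at y = 0): 4.900 t² − (17.59) t − 25.3 = 0, so t = (17.59 + √(17.59² + 2·9.80·25.3)) / 9.80 = (17.59 + 28.38) / 9.80 = 4.690 s.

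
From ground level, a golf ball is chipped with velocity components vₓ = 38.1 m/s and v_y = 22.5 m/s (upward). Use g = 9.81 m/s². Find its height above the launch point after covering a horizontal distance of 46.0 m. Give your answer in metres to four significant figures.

At x = 46.0 m, t = x/vₓ = 46.0/38.10 = 1.207 s.
Height: y = v_y0 t − ½ g t² = 22.50 × 1.207 − 4.905 × 1.207² = 27.17 − 7.150 = 20.02 m.

20.02 m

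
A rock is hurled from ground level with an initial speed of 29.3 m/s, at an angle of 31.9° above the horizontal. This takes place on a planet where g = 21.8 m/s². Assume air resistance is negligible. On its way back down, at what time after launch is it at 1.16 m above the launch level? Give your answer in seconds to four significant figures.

Resolve: vₓ = 29.30 cos 31.9° = 24.87 m/s and v_y0 = 29.30 sin 31.9° = 15.48 m/s.
Height y(t) = 15.48 t − 10.90 t² = 1.16 gives 10.90 t² − 15.48 t + 1.16 = 0.
Quadratic formula: t = (15.48 ± √189.15) / 21.8 = (15.48 ± 13.75) / 21.8 → t = 0.07935 s or 1.341 s.
The descending-branch root is 1.341 s.

1.341 s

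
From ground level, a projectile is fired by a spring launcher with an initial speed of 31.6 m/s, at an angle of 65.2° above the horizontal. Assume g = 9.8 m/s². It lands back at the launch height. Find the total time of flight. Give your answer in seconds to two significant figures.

vₓ = 31.60 cos 65.2° = 13.25 m/s; v_y0 = 31.60 sin 65.2° = 28.69 m/s.
It returns to y = 0 when t = 2 v_y0 / g = 2(28.69)/9.80 = 5.854 s.

5.9 s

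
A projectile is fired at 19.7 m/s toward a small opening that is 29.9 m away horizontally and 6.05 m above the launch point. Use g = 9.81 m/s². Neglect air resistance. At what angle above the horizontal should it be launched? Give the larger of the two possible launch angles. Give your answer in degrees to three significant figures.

Trajectory: y = x tanθ − g x² (1 + tan²θ)/(2v₀²). With x = 29.9, y = 6.05, v₀ = 19.7, g = 9.81:
11.30 tan²θ − 29.9 tanθ + (17.35) = 0.
tanθ = [29.9 ± √(29.9² − 4 × 11.30 × (17.35))] / (2 × 11.30) = (29.9 ± 10.48) / 22.60, giving tanθ = 0.8592 or 1.787.
θ = 40.67° or 60.77°; the larger is 60.77°.

60.8°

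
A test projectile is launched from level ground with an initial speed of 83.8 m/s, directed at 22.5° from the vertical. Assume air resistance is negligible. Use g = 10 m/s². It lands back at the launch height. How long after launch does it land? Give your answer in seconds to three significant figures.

vₓ = 83.80 sin 22.5° = 32.07 m/s; v_y0 = 83.80 cos 22.5° = 77.42 m/s.
Landing at launch height ⇒ T = 2 v_y0 / g = 2 × 77.42 / 10.0 = 15.48 s.

15.5 s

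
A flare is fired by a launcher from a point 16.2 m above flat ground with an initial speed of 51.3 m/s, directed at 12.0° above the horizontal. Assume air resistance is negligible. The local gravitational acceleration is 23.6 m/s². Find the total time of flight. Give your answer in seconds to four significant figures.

vₓ = 51.30 cos 12.0° = 50.18 m/s; v_y0 = 51.30 sin 12.0° = 10.67 m/s.
Vertical motion (up positive, ground at y = 0): 11.80 t² − (10.67) t − 16.2 = 0, so t = (10.67 + √(10.67² + 2·23.6·16.2)) / 23.6 = (10.67 + 29.64) / 23.6 = 1.708 s.

1.708 s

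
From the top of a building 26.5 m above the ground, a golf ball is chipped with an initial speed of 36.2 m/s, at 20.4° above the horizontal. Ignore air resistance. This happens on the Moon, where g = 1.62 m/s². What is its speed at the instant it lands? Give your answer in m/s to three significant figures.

37.4 m/s

Resolve: vₓ = 36.20 cos 20.4° = 33.93 m/s and v_y0 = 36.20 sin 20.4° = 12.62 m/s.
The projectile lands when y = 26.5 + (12.62) t − ½·1.62·t² = 0. Positive root: t = (12.62 + √(12.62² + 2·1.62·26.5)) / 1.62 = (12.62 + 15.66) / 1.62 = 17.45 s.
Vertical velocity at impact: v_y = v_y0 − g t = 12.62 − 1.62 × 17.45 = −15.66 m/s.
Speed: |v| = √(vₓ² + v_y²) = √(33.93² + 15.66²) = 37.37 m/s.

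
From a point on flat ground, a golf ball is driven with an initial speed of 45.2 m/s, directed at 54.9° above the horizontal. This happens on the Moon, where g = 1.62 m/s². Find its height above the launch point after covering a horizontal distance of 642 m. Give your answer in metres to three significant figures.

Components: vₓ = 45.20 cos 54.9° = 25.99 m/s, v_y0 = 45.20 sin 54.9° = 36.98 m/s.
x = vₓ t ⇒ t = 642/25.99 = 24.70 s.
Height: y = v_y0 t − ½ g t² = 36.98 × 24.70 − 0.8100 × 24.70² = 913.5 − 494.2 = 419.2 m.

419 m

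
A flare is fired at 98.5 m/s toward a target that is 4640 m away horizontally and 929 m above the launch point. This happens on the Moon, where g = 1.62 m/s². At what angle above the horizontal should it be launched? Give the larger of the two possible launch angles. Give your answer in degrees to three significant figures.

59.2°

Trajectory: y = x tanθ − g x² (1 + tan²θ)/(2v₀²). With x = 4640, y = 929, v₀ = 98.5, g = 1.62:
1797 tan²θ − 4640 tanθ + (2726) = 0.
tanθ = [4640 ± √(4640² − 4 × 1797 × (2726))] / (2 × 1797) = (4640 ± 1388) / 3595, giving tanθ = 0.9045 or 1.677.
θ = 42.13° or 59.19°; the larger is 59.19°.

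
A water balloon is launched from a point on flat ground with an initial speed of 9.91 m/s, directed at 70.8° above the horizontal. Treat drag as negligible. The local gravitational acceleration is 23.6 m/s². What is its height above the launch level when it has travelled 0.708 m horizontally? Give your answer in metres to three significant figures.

1.48 m

Resolve: vₓ = 9.910 cos 70.8° = 3.259 m/s and v_y0 = 9.910 sin 70.8° = 9.359 m/s.
At x = 0.708 m, t = x/vₓ = 0.708/3.259 = 0.2172 s.
Height: y = v_y0 t − ½ g t² = 9.359 × 0.2172 − 11.80 × 0.2172² = 2.033 − 0.5569 = 1.476 m.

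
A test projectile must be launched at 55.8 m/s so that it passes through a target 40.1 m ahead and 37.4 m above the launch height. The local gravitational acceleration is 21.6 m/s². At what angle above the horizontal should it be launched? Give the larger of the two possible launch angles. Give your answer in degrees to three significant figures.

80.3°

Trajectory: y = x tanθ − g x² (1 + tan²θ)/(2v₀²). With x = 40.1, y = 37.4, v₀ = 55.8, g = 21.6:
5.578 tan²θ − 40.1 tanθ + (42.98) = 0.
tanθ = [40.1 ± √(40.1² − 4 × 5.578 × (42.98))] / (2 × 5.578) = (40.1 ± 25.48) / 11.16, giving tanθ = 1.311 or 5.879.
θ = 52.66° or 80.35°; the larger is 80.35°.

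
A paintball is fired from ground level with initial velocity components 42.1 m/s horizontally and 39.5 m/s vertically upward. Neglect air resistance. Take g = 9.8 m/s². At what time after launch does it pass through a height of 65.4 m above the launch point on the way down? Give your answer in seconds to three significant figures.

5.73 s

Set y = v_y0 t − ½ g t² = 65.4: 4.900 t² − 39.50 t + 65.4 = 0.
Quadratic formula: t = (39.50 ± √278.41) / 9.80 = (39.50 ± 16.69) / 9.80 → t = 2.328 s or 5.733 s.
The descending-branch root is 5.733 s.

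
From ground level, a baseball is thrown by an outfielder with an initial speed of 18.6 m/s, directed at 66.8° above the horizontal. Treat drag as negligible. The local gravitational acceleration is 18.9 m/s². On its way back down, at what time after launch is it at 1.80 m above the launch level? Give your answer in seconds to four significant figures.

1.697 s

Resolve: vₓ = 18.60 cos 66.8° = 7.327 m/s and v_y0 = 18.60 sin 66.8° = 17.10 m/s.
Require v_y0 t − ½ g t² = 1.80, i.e. 9.450 t² − 17.10 t + 1.80 = 0.
Quadratic formula: t = (17.10 ± √224.23) / 18.9 = (17.10 ± 14.97) / 18.9 → t = 0.1123 s or 1.697 s.
The descending-branch root is 1.697 s.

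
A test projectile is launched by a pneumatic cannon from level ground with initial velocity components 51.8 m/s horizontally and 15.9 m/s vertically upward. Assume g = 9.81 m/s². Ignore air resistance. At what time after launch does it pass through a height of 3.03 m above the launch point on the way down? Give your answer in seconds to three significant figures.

3.04 s

Require v_y0 t − ½ g t² = 3.03, i.e. 4.905 t² − 15.90 t + 3.03 = 0.
t = [15.90 ± √(15.90² − 2·9.81·3.03)] / 9.81 = (15.90 ± 13.91) / 9.81, so t = 0.2033 s or t = 3.038 s.
The descending-branch root is 3.038 s.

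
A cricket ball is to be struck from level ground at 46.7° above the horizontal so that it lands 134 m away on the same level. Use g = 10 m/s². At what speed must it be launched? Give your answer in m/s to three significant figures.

36.6 m/s

From R = (v₀² / g) sin 2θ: v₀ = √(gR / sin 2θ).
v₀ = √(10.0 × 134 / sin 93.40°) = √(1340 / 0.9982) = √1342.4 = 36.64 m/s.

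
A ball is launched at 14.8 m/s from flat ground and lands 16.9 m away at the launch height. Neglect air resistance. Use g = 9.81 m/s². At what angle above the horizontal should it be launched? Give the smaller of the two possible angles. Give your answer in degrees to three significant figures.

Level-ground range R = v₀² sin(2θ)/g ⇒ sin(2θ) = gR/v₀² = 9.81 × 16.9 / 14.8² = 0.7569.
2θ = 49.19° or 180° − 49.19° = 130.8°, so θ = 24.60° or 65.40°.
The smaller angle is 24.60°.

24.6°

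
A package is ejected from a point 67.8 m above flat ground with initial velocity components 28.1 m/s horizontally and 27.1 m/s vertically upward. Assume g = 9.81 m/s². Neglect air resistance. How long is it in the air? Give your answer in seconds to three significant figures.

7.39 s

The projectile lands when y = 67.8 + (27.10) t − ½·9.81·t² = 0. Positive root: t = (27.10 + √(27.10² + 2·9.81·67.8)) / 9.81 = (27.10 + 45.44) / 9.81 = 7.394 s.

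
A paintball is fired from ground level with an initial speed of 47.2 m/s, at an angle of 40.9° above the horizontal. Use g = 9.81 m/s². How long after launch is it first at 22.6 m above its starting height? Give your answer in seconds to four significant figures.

0.8445 s

Resolve: vₓ = 47.20 cos 40.9° = 35.68 m/s and v_y0 = 47.20 sin 40.9° = 30.90 m/s.
Require v_y0 t − ½ g t² = 22.6, i.e. 4.905 t² − 30.90 t + 22.6 = 0.
t = [30.90 ± √(30.90² − 2·9.81·22.6)] / 9.81 = (30.90 ± 22.62) / 9.81, so t = 0.8445 s or t = 5.456 s.
The first (ascending) time is 0.8445 s.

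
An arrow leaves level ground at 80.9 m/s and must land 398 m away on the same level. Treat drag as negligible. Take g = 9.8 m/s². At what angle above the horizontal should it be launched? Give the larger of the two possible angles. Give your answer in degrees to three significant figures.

Level-ground range R = v₀² sin(2θ)/g ⇒ sin(2θ) = gR/v₀² = 9.80 × 398 / 80.9² = 0.5960.
2θ = 36.58° or 180° − 36.58° = 143.4°, so θ = 18.29° or 71.71°.
The larger angle is 71.71°.

71.7°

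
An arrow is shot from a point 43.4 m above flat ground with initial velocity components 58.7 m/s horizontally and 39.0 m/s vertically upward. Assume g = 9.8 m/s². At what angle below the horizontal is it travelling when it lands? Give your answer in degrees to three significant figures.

With up positive and y = 0 at the ground: y(t) = 43.4 + (39.00) t − 4.900 t². Setting y = 0 and taking the positive root: t = [39.00 + √(39.00² + 2·9.80·43.4)] / 9.80 = (39.00 + 48.70) / 9.80 = 8.949 s.
At impact: v_y = v_y0 − g t = −48.70 m/s; vₓ = 58.70 m/s.
Angle below horizontal: arctan(|v_y|/vₓ) = arctan(48.70/58.70) = 39.68°.

39.7°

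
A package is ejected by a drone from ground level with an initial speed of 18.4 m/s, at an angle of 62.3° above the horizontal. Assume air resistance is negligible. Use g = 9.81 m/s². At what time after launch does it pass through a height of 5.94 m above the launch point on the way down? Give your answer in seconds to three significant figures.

2.90 s

vₓ = 18.40 cos 62.3° = 8.553 m/s; v_y0 = 18.40 sin 62.3° = 16.29 m/s.
Height y(t) = 16.29 t − 4.905 t² = 5.94 gives 4.905 t² − 16.29 t + 5.94 = 0.
Quadratic formula: t = (16.29 ± √148.86) / 9.81 = (16.29 ± 12.20) / 9.81 → t = 0.4170 s or 2.904 s.
The descending-branch root is 2.904 s.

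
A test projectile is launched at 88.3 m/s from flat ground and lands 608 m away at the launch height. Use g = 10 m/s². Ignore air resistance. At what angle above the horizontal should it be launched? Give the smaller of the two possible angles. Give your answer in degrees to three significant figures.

R = v₀² sin 2θ / g gives sin 2θ = gR/v₀² = 10.0·608/88.3² = 0.7798.
2θ = 51.24° or 180° − 51.24° = 128.8°, so θ = 25.62° or 64.38°.
The smaller angle is 25.62°.

25.6°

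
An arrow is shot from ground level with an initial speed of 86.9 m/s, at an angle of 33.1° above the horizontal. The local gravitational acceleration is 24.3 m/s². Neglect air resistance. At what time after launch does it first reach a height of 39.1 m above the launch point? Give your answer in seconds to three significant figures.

Horizontal component vₓ = 86.90 cos 33.1° = 72.80 m/s; vertical v_y0 = 86.90 sin 33.1° = 47.46 m/s.
Set y = v_y0 t − ½ g t² = 39.1: 12.15 t² − 47.46 t + 39.1 = 0.
Quadratic formula: t = (47.46 ± √351.84) / 24.3 = (47.46 ± 18.76) / 24.3 → t = 1.181 s or 2.725 s.
The first (ascending) time is 1.181 s.

1.18 s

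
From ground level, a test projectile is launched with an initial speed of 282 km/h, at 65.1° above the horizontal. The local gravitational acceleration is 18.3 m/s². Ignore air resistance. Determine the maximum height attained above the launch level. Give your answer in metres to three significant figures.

Convert: 282 km/h = 282/3.6 = 78.33 m/s.
Components: vₓ = 78.33 cos 65.1° = 32.98 m/s, v_y0 = 78.33 sin 65.1° = 71.05 m/s.
At the apex v_y = 0, so H = v_y0²/(2g) = 71.05²/36.60 = 137.9 m.

138 m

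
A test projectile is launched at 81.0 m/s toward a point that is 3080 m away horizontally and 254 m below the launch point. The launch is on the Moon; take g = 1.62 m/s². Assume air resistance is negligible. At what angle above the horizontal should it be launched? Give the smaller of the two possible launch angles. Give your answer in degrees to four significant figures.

Trajectory: y = x tanθ − g x² (1 + tan²θ)/(2v₀²). With x = 3080, y = −254, v₀ = 81.0, g = 1.62:
1171 tan²θ − 3080 tanθ + (917.2) = 0.
tanθ = [3080 ± √(3080² − 4 × 1171 × (917.2))] / (2 × 1171) = (3080 ± 2278) / 2342, giving tanθ = 0.3423 or 2.288.
θ = 18.90° or 66.39°; the smaller is 18.90°.

18.90°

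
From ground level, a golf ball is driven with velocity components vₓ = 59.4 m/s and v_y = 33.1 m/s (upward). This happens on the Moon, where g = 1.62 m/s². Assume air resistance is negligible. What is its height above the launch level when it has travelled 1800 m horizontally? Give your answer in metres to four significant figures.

259.2 m

At x = 1800 m, t = x/vₓ = 1800/59.40 = 30.30 s.
Height: y = v_y0 t − ½ g t² = 33.10 × 30.30 − 0.8100 × 30.30² = 1003 − 743.8 = 259.2 m.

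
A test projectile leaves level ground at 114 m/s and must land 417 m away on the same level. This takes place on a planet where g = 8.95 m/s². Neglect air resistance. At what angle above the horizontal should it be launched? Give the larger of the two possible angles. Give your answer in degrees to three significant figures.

From R = (v₀²/g) sin 2θ: sin 2θ = 8.95 × 417 / 12996 = 0.2872.
2θ = 16.69° or 180° − 16.69° = 163.3°, so θ = 8.345° or 81.66°.
The larger angle is 81.66°.

81.7°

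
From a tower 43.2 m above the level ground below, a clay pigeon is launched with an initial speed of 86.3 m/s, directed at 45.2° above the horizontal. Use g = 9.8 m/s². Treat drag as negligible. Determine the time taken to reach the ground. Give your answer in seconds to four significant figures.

Resolve: vₓ = 86.30 cos 45.2° = 60.81 m/s and v_y0 = 86.30 sin 45.2° = 61.24 m/s.
The projectile lands when y = 43.2 + (61.24) t − ½·9.80·t² = 0. Positive root: t = (61.24 + √(61.24² + 2·9.80·43.2)) / 9.80 = (61.24 + 67.80) / 9.80 = 13.17 s.

13.17 s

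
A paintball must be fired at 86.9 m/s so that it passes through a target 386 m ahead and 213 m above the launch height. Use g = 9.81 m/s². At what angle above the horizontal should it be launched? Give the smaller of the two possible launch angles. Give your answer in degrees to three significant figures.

Trajectory: y = x tanθ − g x² (1 + tan²θ)/(2v₀²). With x = 386, y = 213, v₀ = 86.9, g = 9.81:
96.78 tan²θ − 386 tanθ + (309.8) = 0.
tanθ = [386 ± √(386² − 4 × 96.78 × (309.8))] / (2 × 96.78) = (386 ± 170.5) / 193.6, giving tanθ = 1.113 or 2.875.
θ = 48.07° or 70.82°; the smaller is 48.07°.

48.1°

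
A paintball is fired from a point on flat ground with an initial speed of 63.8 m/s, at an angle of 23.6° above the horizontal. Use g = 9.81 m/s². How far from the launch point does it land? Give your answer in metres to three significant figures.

304 m

vₓ = 63.80 cos 23.6° = 58.46 m/s; v_y0 = 63.80 sin 23.6° = 25.54 m/s.
Flight time T = 2 v_y0 / g = 5.207 s.
Horizontal distance R = vₓ T = 58.46 × 5.207 = 304.4 m.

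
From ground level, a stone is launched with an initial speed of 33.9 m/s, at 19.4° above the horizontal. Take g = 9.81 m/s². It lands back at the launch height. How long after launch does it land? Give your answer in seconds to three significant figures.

Horizontal component vₓ = 33.90 cos 19.4° = 31.98 m/s; vertical v_y0 = 33.90 sin 19.4° = 11.26 m/s.
It returns to y = 0 when t = 2 v_y0 / g = 2(11.26)/9.81 = 2.296 s.

2.30 s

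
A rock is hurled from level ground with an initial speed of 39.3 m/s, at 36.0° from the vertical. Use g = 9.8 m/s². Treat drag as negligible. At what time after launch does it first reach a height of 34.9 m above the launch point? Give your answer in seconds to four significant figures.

Resolve: vₓ = 39.30 sin 36.0° = 23.10 m/s and v_y0 = 39.30 cos 36.0° = 31.79 m/s.
Height y(t) = 31.79 t − 4.900 t² = 34.9 gives 4.900 t² − 31.79 t + 34.9 = 0.
Quadratic formula: t = (31.79 ± √326.84) / 9.80 = (31.79 ± 18.08) / 9.80 → t = 1.400 s or 5.089 s.
The first (ascending) time is 1.400 s.

1.400 s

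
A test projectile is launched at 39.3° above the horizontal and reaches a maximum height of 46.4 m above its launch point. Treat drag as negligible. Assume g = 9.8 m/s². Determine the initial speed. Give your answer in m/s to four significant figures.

47.61 m/s

At the peak v_y = 0, so v_y0 = √(2gH) = √(2 × 9.80 × 46.4) = 30.16 m/s.
v_y0 = v₀ sin θ ⇒ v₀ = 30.16 / sin 39.3° = 47.61 m/s.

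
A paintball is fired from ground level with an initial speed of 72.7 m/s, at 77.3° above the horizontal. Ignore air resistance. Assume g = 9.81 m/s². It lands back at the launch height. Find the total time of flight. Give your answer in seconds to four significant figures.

Resolve: vₓ = 72.70 cos 77.3° = 15.98 m/s and v_y0 = 72.70 sin 77.3° = 70.92 m/s.
Landing at launch height ⇒ T = 2 v_y0 / g = 2 × 70.92 / 9.81 = 14.46 s.

14.46 s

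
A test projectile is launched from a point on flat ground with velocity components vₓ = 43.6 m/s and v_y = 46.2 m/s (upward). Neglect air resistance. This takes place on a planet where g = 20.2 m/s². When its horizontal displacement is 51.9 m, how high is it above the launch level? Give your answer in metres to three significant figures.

Time to reach x = 51.9 m: t = x/vₓ = 51.9/43.60 = 1.190 s.
Height: y = v_y0 t − ½ g t² = 46.20 × 1.190 − 10.10 × 1.190² = 54.99 − 14.31 = 40.68 m.

40.7 m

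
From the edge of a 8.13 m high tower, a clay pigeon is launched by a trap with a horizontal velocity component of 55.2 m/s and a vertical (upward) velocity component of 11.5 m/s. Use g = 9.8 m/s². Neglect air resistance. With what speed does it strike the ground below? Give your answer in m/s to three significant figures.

57.8 m/s

The projectile lands when y = 8.13 + (11.50) t − ½·9.80·t² = 0. Positive root: t = (11.50 + √(11.50² + 2·9.80·8.13)) / 9.80 = (11.50 + 17.08) / 9.80 = 2.916 s.
Vertical velocity at impact: v_y = v_y0 − g t = 11.50 − 9.80 × 2.916 = −17.08 m/s.
Speed: |v| = √(vₓ² + v_y²) = √(55.20² + 17.08²) = 57.78 m/s.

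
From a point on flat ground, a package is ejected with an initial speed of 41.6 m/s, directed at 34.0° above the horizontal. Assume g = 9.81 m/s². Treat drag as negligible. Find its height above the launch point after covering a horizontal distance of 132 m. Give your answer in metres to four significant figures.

17.18 m

vₓ = 41.60 cos 34.0° = 34.49 m/s; v_y0 = 41.60 sin 34.0° = 23.26 m/s.
x = vₓ t ⇒ t = 132/34.49 = 3.827 s.
Height: y = v_y0 t − ½ g t² = 23.26 × 3.827 − 4.905 × 3.827² = 89.04 − 71.85 = 17.18 m.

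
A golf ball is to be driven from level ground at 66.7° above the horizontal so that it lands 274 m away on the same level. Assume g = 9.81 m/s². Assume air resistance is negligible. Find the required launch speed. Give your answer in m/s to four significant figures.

Level-ground range: R = v₀² sin(2θ)/g, so v₀ = √(gR / sin 2θ).
v₀ = √(9.81 × 274 / sin 133.4°) = √(2688 / 0.7266) = √3699.5 = 60.82 m/s.

60.82 m/s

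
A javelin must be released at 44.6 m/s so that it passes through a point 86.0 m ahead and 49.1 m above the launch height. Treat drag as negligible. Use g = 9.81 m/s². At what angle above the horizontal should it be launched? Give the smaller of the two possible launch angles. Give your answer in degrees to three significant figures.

44.8°

Trajectory: y = x tanθ − g x² (1 + tan²θ)/(2v₀²). With x = 86.0, y = 49.1, v₀ = 44.6, g = 9.81:
18.24 tan²θ − 86.0 tanθ + (67.34) = 0.
tanθ = [86.0 ± √(86.0² − 4 × 18.24 × (67.34))] / (2 × 18.24) = (86.0 ± 49.84) / 36.48, giving tanθ = 0.9914 or 3.724.
θ = 44.75° or 74.97°; the smaller is 44.75°.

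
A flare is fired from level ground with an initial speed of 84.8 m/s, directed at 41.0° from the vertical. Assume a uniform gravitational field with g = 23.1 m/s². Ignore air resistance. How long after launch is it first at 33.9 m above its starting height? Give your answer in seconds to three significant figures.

vₓ = 84.80 sin 41.0° = 55.63 m/s; v_y0 = 84.80 cos 41.0° = 64.00 m/s.
Height y(t) = 64.00 t − 11.55 t² = 33.9 gives 11.55 t² − 64.00 t + 33.9 = 0.
t = [64.00 ± √(64.00² − 2·23.1·33.9)] / 23.1 = (64.00 ± 50.30) / 23.1, so t = 0.5932 s or t = 4.948 s.
The first (ascending) time is 0.5932 s.

0.593 s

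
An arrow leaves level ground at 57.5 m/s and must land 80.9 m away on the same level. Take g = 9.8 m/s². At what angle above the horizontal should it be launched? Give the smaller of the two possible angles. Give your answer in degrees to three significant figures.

From R = (v₀²/g) sin 2θ: sin 2θ = 9.80 × 80.9 / 3306.2 = 0.2398.
2θ = 13.87° or 180° − 13.87° = 166.1°, so θ = 6.937° or 83.06°.
The smaller angle is 6.937°.

6.94°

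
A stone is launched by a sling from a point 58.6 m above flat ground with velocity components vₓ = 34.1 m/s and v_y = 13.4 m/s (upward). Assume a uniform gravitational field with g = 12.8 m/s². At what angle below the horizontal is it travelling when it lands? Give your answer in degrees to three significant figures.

50.2°

The projectile lands when y = 58.6 + (13.40) t − ½·12.8·t² = 0. Positive root: t = (13.40 + √(13.40² + 2·12.8·58.6)) / 12.8 = (13.40 + 40.98) / 12.8 = 4.249 s.
At impact: v_y = v_y0 − g t = −40.98 m/s; vₓ = 34.10 m/s.
Angle below horizontal: arctan(|v_y|/vₓ) = arctan(40.98/34.10) = 50.24°.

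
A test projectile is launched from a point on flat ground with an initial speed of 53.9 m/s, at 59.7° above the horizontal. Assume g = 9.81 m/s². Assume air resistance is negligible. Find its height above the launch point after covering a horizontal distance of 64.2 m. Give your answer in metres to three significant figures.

Resolve: vₓ = 53.90 cos 59.7° = 27.19 m/s and v_y0 = 53.90 sin 59.7° = 46.54 m/s.
At x = 64.2 m, t = x/vₓ = 64.2/27.19 = 2.361 s.
Height: y = v_y0 t − ½ g t² = 46.54 × 2.361 − 4.905 × 2.361² = 109.9 − 27.34 = 82.53 m.

82.5 m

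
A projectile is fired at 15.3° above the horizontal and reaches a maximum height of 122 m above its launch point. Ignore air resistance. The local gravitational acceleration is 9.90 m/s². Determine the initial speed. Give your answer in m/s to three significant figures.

At the peak v_y = 0, so v_y0 = √(2gH) = √(2 × 9.90 × 122) = 49.15 m/s.
v_y0 = v₀ sin θ ⇒ v₀ = 49.15 / sin 15.3° = 186.3 m/s.

186 m/s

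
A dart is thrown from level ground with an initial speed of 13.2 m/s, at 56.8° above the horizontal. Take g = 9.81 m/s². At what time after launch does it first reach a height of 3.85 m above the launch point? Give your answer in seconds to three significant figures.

Resolve: vₓ = 13.20 cos 56.8° = 7.228 m/s and v_y0 = 13.20 sin 56.8° = 11.05 m/s.
Height y(t) = 11.05 t − 4.905 t² = 3.85 gives 4.905 t² − 11.05 t + 3.85 = 0.
t = [11.05 ± √(11.05² − 2·9.81·3.85)] / 9.81 = (11.05 ± 6.816) / 9.81, so t = 0.4311 s or t = 1.821 s.
The first (ascending) time is 0.4311 s.

0.431 s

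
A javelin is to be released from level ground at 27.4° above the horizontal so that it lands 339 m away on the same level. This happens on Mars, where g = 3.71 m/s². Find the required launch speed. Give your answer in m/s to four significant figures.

39.23 m/s

From R = (v₀² / g) sin 2θ: v₀ = √(gR / sin 2θ).
v₀ = √(3.71 × 339 / sin 54.80°) = √(1258 / 0.8171) = √1539.1 = 39.23 m/s.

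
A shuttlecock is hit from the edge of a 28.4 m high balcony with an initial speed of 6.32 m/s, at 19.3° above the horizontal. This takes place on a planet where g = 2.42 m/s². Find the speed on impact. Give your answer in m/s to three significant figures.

Components: vₓ = 6.320 cos 19.3° = 5.965 m/s, v_y0 = 6.320 sin 19.3° = 2.089 m/s.
The projectile lands when y = 28.4 + (2.089) t − ½·2.42·t² = 0. Positive root: t = (2.089 + √(2.089² + 2·2.42·28.4)) / 2.42 = (2.089 + 11.91) / 2.42 = 5.784 s.
Vertical velocity at impact: v_y = v_y0 − g t = 2.089 − 2.42 × 5.784 = −11.91 m/s.
Speed: |v| = √(vₓ² + v_y²) = √(5.965² + 11.91²) = 13.32 m/s.

13.3 m/s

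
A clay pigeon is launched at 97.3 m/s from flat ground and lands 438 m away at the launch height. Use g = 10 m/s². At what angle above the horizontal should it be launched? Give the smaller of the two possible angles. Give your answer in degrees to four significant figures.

13.78°

R = v₀² sin 2θ / g gives sin 2θ = gR/v₀² = 10.0·438/97.3² = 0.4626.
2θ = 27.56° or 180° − 27.56° = 152.4°, so θ = 13.78° or 76.22°.
The smaller angle is 13.78°.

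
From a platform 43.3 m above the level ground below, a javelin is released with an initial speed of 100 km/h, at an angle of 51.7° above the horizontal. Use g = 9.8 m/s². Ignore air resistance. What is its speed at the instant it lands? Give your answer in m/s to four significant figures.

40.25 m/s

Convert: 100 km/h = 100/3.6 = 27.78 m/s.
vₓ = 27.78 cos 51.7° = 17.22 m/s; v_y0 = 27.78 sin 51.7° = 21.80 m/s.
Vertical motion (up positive, ground at y = 0): 4.900 t² − (21.80) t − 43.3 = 0, so t = (21.80 + √(21.80² + 2·9.80·43.3)) / 9.80 = (21.80 + 36.39) / 9.80 = 5.937 s.
Vertical velocity at impact: v_y = v_y0 − g t = 21.80 − 9.80 × 5.937 = −36.39 m/s.
Speed: |v| = √(vₓ² + v_y²) = √(17.22² + 36.39²) = 40.25 m/s.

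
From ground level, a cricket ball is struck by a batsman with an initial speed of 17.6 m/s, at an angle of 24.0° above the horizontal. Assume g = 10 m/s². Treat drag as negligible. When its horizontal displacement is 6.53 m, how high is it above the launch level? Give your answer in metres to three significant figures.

2.08 m

Components: vₓ = 17.60 cos 24.0° = 16.08 m/s, v_y0 = 17.60 sin 24.0° = 7.159 m/s.
At x = 6.53 m, t = x/vₓ = 6.53/16.08 = 0.4061 s.
Height: y = v_y0 t − ½ g t² = 7.159 × 0.4061 − 5.000 × 0.4061² = 2.907 − 0.8247 = 2.083 m.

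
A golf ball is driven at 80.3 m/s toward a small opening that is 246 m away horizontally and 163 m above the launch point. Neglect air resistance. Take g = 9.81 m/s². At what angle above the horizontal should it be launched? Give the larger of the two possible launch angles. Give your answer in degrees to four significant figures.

76.86°

Trajectory: y = x tanθ − g x² (1 + tan²θ)/(2v₀²). With x = 246, y = 163, v₀ = 80.3, g = 9.81:
46.03 tan²θ − 246 tanθ + (209.0) = 0.
tanθ = [246 ± √(246² − 4 × 46.03 × (209.0))] / (2 × 46.03) = (246 ± 148.4) / 92.07, giving tanθ = 1.060 or 4.284.
θ = 46.67° or 76.86°; the larger is 76.86°.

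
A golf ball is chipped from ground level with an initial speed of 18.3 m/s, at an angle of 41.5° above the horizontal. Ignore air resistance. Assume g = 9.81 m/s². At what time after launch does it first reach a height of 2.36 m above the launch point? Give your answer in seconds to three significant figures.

Components: vₓ = 18.30 cos 41.5° = 13.71 m/s, v_y0 = 18.30 sin 41.5° = 12.13 m/s.
Set y = v_y0 t − ½ g t² = 2.36: 4.905 t² − 12.13 t + 2.36 = 0.
t = [12.13 ± √(12.13² − 2·9.81·2.36)] / 9.81 = (12.13 ± 10.04) / 9.81, so t = 0.2130 s or t = 2.259 s.
The first (ascending) time is 0.2130 s.

0.213 s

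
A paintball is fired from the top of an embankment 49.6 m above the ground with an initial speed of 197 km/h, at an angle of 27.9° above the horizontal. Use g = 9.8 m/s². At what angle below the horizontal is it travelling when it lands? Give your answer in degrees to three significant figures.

39.8°

Convert: 197 km/h = 197/3.6 = 54.72 m/s.
Horizontal component vₓ = 54.72 cos 27.9° = 48.36 m/s; vertical v_y0 = 54.72 sin 27.9° = 25.61 m/s.
Vertical motion (up positive, ground at y = 0): 4.900 t² − (25.61) t − 49.6 = 0, so t = (25.61 + √(25.61² + 2·9.80·49.6)) / 9.80 = (25.61 + 40.35) / 9.80 = 6.730 s.
At impact: v_y = v_y0 − g t = −40.35 m/s; vₓ = 48.36 m/s.
Angle below horizontal: arctan(|v_y|/vₓ) = arctan(40.35/48.36) = 39.84°.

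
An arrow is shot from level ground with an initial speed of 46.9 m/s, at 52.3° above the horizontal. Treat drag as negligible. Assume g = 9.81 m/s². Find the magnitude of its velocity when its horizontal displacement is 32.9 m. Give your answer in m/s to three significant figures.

Components: vₓ = 46.90 cos 52.3° = 28.68 m/s, v_y0 = 46.90 sin 52.3° = 37.11 m/s.
Time to reach x = 32.9 m: t = x/vₓ = 32.9/28.68 = 1.147 s.
Vertical velocity there: v_y = v_y0 − g t = 37.11 − 9.81 × 1.147 = 25.86 m/s.
Speed: √(vₓ² + v_y²) = √(28.68² + 25.86²) = 38.61 m/s.

38.6 m/s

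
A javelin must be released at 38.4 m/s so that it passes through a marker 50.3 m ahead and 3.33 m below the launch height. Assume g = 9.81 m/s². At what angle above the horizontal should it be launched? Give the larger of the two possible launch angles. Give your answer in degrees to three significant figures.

80.3°

Trajectory: y = x tanθ − g x² (1 + tan²θ)/(2v₀²). With x = 50.3, y = −3.33, v₀ = 38.4, g = 9.81:
8.416 tan²θ − 50.3 tanθ + (5.086) = 0.
tanθ = [50.3 ± √(50.3² − 4 × 8.416 × (5.086))] / (2 × 8.416) = (50.3 ± 48.57) / 16.83, giving tanθ = 0.1029 or 5.874.
θ = 5.874° or 80.34°; the larger is 80.34°.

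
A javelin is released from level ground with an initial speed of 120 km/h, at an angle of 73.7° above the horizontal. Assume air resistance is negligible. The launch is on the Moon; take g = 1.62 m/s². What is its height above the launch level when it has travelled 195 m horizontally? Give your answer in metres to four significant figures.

315.0 m

Convert: 120 km/h = 120/3.6 = 33.33 m/s.
Resolve: vₓ = 33.33 cos 73.7° = 9.356 m/s and v_y0 = 33.33 sin 73.7° = 31.99 m/s.
Time to reach x = 195 m: t = x/vₓ = 195/9.356 = 20.84 s.
Height: y = v_y0 t − ½ g t² = 31.99 × 20.84 − 0.8100 × 20.84² = 666.8 − 351.9 = 315.0 m.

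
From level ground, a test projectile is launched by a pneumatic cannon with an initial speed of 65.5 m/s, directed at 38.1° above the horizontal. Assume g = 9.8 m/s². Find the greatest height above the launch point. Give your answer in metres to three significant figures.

83.3 m

Horizontal component vₓ = 65.50 cos 38.1° = 51.54 m/s; vertical v_y0 = 65.50 sin 38.1° = 40.42 m/s.
Peak height H = v_y0² / (2g) = 1633.4 / 19.60 = 83.34 m.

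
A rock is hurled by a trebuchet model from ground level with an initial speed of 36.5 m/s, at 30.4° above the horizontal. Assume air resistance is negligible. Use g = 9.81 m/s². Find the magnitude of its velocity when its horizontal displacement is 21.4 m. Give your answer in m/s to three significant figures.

Resolve: vₓ = 36.50 cos 30.4° = 31.48 m/s and v_y0 = 36.50 sin 30.4° = 18.47 m/s.
Time to reach x = 21.4 m: t = x/vₓ = 21.4/31.48 = 0.6798 s.
Vertical velocity there: v_y = v_y0 − g t = 18.47 − 9.81 × 0.6798 = 11.80 m/s.
Speed: √(vₓ² + v_y²) = √(31.48² + 11.80²) = 33.62 m/s.

33.6 m/s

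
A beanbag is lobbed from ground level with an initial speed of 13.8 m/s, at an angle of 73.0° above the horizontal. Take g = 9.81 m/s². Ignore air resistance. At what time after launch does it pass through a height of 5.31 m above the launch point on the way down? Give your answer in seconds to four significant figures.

Resolve: vₓ = 13.80 cos 73.0° = 4.035 m/s and v_y0 = 13.80 sin 73.0° = 13.20 m/s.
Set y = v_y0 t − ½ g t² = 5.31: 4.905 t² − 13.20 t + 5.31 = 0.
t = [13.20 ± √(13.20² − 2·9.81·5.31)] / 9.81 = (13.20 ± 8.365) / 9.81, so t = 0.4925 s or t = 2.198 s.
The descending-branch root is 2.198 s.

2.198 s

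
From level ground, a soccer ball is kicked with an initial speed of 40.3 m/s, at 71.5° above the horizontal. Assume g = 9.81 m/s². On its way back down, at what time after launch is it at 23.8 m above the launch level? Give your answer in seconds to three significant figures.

Horizontal component vₓ = 40.30 cos 71.5° = 12.79 m/s; vertical v_y0 = 40.30 sin 71.5° = 38.22 m/s.
Height y(t) = 38.22 t − 4.905 t² = 23.8 gives 4.905 t² − 38.22 t + 23.8 = 0.
Quadratic formula: t = (38.22 ± √993.62) / 9.81 = (38.22 ± 31.52) / 9.81 → t = 0.6825 s or 7.109 s.
The descending-branch root is 7.109 s.

7.11 s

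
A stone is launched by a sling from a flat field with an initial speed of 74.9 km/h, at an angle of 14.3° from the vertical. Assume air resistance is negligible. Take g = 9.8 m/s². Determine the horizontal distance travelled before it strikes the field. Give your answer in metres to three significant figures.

Convert: 74.9 km/h = 74.9/3.6 = 20.81 m/s.
Components: vₓ = 20.81 sin 14.3° = 5.139 m/s, v_y0 = 20.81 cos 14.3° = 20.16 m/s.
Time aloft: T = 2 v_y0 / g = 2 × 20.16 / 9.80 = 4.114 s.
Horizontal distance R = vₓ T = 5.139 × 4.114 = 21.14 m.

21.1 m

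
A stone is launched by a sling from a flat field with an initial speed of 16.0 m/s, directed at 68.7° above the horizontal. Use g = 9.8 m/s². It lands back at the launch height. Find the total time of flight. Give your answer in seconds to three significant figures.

3.04 s

Resolve: vₓ = 16.00 cos 68.7° = 5.812 m/s and v_y0 = 16.00 sin 68.7° = 14.91 m/s.
Time of flight on level ground: T = 2 v_y0 / g = 2 × 14.91 / 9.80 = 3.042 s.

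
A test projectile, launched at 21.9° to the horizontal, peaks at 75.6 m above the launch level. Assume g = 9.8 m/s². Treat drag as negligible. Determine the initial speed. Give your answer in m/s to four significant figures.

103.2 m/s

At the peak v_y = 0, so v_y0 = √(2gH) = √(2 × 9.80 × 75.6) = 38.49 m/s.
v_y0 = v₀ sin θ ⇒ v₀ = 38.49 / sin 21.9° = 103.2 m/s.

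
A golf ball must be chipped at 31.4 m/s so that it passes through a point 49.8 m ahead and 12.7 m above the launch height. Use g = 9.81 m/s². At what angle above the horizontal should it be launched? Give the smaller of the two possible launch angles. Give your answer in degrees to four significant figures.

Trajectory: y = x tanθ − g x² (1 + tan²θ)/(2v₀²). With x = 49.8, y = 12.7, v₀ = 31.4, g = 9.81:
12.34 tan²θ − 49.8 tanθ + (25.04) = 0.
tanθ = [49.8 ± √(49.8² − 4 × 12.34 × (25.04))] / (2 × 12.34) = (49.8 ± 35.28) / 24.68, giving tanθ = 0.5886 or 3.448.
θ = 30.48° or 73.83°; the smaller is 30.48°.

30.48°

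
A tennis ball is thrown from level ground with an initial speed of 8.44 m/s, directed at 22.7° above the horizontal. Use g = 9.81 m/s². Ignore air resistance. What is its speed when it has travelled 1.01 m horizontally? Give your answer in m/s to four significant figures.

8.035 m/s

Resolve: vₓ = 8.440 cos 22.7° = 7.786 m/s and v_y0 = 8.440 sin 22.7° = 3.257 m/s.
x = vₓ t ⇒ t = 1.01/7.786 = 0.1297 s.
Vertical velocity there: v_y = v_y0 − g t = 3.257 − 9.81 × 0.1297 = 1.985 m/s.
Speed: √(vₓ² + v_y²) = √(7.786² + 1.985²) = 8.035 m/s.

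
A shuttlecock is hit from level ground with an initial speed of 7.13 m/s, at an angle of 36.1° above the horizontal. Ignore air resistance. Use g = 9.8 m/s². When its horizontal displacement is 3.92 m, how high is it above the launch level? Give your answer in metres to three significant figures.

vₓ = 7.130 cos 36.1° = 5.761 m/s; v_y0 = 7.130 sin 36.1° = 4.201 m/s.
At x = 3.92 m, t = x/vₓ = 3.92/5.761 = 0.6804 s.
Height: y = v_y0 t − ½ g t² = 4.201 × 0.6804 − 4.900 × 0.6804² = 2.859 − 2.269 = 0.5898 m.

0.590 m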